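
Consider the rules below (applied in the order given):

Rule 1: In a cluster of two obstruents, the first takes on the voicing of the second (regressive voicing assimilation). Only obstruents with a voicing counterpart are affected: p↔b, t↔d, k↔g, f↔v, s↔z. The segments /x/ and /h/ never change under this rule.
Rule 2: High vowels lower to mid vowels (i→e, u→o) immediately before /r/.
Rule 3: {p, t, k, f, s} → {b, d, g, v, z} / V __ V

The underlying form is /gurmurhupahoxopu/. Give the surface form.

gormorhubahoxobu

Rule 1 (regressive voicing assimilation): no segment meets the environment; /gurmurhupahoxopu/ is unchanged.
Rule 2 (pre-rhotic lowering): /u/ is a high vowel immediately before /r/, so it lowers to [o]. /u/ is a high vowel immediately before /r/, so it lowers to [o]. /gurmurhupahoxopu/ → gormorhupahoxopu.
Rule 3 (intervocalic voicing): /p/ is a voiceless obstruent between vowels /u/ and /a/, so it voices to [b]. /p/ is a voiceless obstruent between vowels /o/ and /u/, so it voices to [b]. /gormorhupahoxopu/ → gormorhubahoxobu.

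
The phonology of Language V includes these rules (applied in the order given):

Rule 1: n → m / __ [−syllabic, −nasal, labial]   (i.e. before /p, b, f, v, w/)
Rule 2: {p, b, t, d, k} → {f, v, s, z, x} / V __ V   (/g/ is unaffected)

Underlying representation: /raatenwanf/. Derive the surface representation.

Rule 1 (nasal place assimilation): /n/ precedes the labial consonant /w/, so it assimilates in place to [m]. /n/ precedes the labial consonant /f/, so it assimilates in place to [m]. /raatenwanf/ → raatemwamf.
Rule 2 (intervocalic spirantization): /t/ is a stop between vowels /a/ and /e/, so it spirantizes to the fricative [s]. /raatemwamf/ → raasemwamf.

raasemwamf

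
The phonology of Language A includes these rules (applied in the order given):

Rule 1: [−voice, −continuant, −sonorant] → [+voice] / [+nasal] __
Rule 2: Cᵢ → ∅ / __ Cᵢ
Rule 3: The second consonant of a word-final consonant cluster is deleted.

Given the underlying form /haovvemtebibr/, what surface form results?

haovemdebib

Rule 1 (post-nasal voicing): /t/ is a voiceless stop immediately after the nasal /m/, so it voices to [d]. /haovvemtebibr/ → haovvemdebibr.
Rule 2 (degemination): /vv/ is a geminate; the first /v/ deletes. /haovvemdebibr/ → haovemdebibr.
Rule 3 (final cluster simplification): /r/ is the second consonant of a word-final cluster /br/, so it deletes. /haovemdebibr/ → haovemdebib.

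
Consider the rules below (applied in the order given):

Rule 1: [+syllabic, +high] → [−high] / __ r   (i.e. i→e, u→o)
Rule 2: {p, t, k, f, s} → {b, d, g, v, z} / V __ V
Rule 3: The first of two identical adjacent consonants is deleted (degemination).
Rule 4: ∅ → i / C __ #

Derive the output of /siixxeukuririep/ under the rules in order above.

Rule 1 (pre-rhotic lowering): /u/ is a high vowel immediately before /r/, so it lowers to [o]. /i/ is a high vowel immediately before /r/, so it lowers to [e]. /siixxeukuririep/ → siixxeukoreriep.
Rule 2 (intervocalic voicing): /k/ is a voiceless obstruent between vowels /u/ and /o/, so it voices to [g]. /siixxeukoreriep/ → siixxeugoreriep.
Rule 3 (degemination): /xx/ is a geminate; the first /x/ deletes. /siixxeugoreriep/ → siixeugoreriep.
Rule 4 (final i-epenthesis): the form ends in the consonant /p/, so [i] is inserted word-finally. /siixeugoreriep/ → siixeugoreriepi.

siixeugoreriepi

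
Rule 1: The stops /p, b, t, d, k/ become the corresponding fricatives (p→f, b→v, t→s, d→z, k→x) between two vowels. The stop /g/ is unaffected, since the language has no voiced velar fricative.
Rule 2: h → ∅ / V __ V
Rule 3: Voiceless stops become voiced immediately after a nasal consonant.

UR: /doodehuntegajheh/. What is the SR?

Rule 1 (intervocalic spirantization): /d/ is a stop between vowels /o/ and /e/, so it spirantizes to the fricative [z]. /doodehuntegajheh/ → doozehuntegajheh.
Rule 2 (intervocalic h-deletion): /h/ occurs between vowels /e/ and /u/, so it deletes. /doozehuntegajheh/ → doozeuntegajheh.
Rule 3 (post-nasal voicing): /t/ is a voiceless stop immediately after the nasal /n/, so it voices to [d]. /doozeuntegajheh/ → doozeundegajheh.

doozeundegajheh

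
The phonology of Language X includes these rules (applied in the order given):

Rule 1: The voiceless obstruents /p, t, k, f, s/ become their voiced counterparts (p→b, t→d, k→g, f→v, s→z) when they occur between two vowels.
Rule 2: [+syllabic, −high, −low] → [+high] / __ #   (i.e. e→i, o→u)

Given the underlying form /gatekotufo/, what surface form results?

gadegoduvu

Rule 1 (intervocalic voicing): /t/ is a voiceless obstruent between vowels /a/ and /e/, so it voices to [d]. /k/ is a voiceless obstruent between vowels /e/ and /o/, so it voices to [g]. /t/ is a voiceless obstruent between vowels /o/ and /u/, so it voices to [d]. /f/ is a voiceless obstruent between vowels /u/ and /o/, so it voices to [v]. /gatekotufo/ → gadegoduvo.
Rule 2 (final vowel raising): /o/ is a mid vowel in word-final position, so it raises to [u]. /gadegoduvo/ → gadegoduvu.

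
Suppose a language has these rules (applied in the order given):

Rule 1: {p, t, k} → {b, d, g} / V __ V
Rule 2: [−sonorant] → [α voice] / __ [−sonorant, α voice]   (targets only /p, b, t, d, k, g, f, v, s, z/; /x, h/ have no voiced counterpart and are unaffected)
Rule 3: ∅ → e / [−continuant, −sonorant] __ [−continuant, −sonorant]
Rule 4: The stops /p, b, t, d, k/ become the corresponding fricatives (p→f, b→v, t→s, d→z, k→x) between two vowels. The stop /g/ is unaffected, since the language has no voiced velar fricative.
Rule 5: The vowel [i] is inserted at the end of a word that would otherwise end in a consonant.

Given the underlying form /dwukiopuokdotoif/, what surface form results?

dwugiovuogezozoifi

Rule 1 (intervocalic voicing): /k/ is a voiceless stop between vowels /u/ and /i/, so it voices to [g]. /p/ is a voiceless stop between vowels /o/ and /u/, so it voices to [b]. /t/ is a voiceless stop between vowels /o/ and /o/, so it voices to [d]. /dwukiopuokdotoif/ → dwugiobuokdodoif.
Rule 2 (regressive voicing assimilation): /k/ precedes the voiced obstruent /d/, so it voices to [g] by assimilation. /dwugiobuokdodoif/ → dwugiobuogdodoif.
Rule 3 (stop-cluster e-epenthesis): /g/ and /d/ form a stop–stop cluster, so [e] is inserted between them. /dwugiobuogdodoif/ → dwugiobuogedodoif.
Rule 4 (intervocalic spirantization): /b/ is a stop between vowels /o/ and /u/, so it spirantizes to the fricative [v]. /d/ is a stop between vowels /e/ and /o/, so it spirantizes to the fricative [z]. /d/ is a stop between vowels /o/ and /o/, so it spirantizes to the fricative [z]. /dwugiobuogedodoif/ → dwugiovuogezozoif.
Rule 5 (final i-epenthesis): the form ends in the consonant /f/, so [i] is inserted word-finally. /dwugiovuogezozoif/ → dwugiovuogezozoifi.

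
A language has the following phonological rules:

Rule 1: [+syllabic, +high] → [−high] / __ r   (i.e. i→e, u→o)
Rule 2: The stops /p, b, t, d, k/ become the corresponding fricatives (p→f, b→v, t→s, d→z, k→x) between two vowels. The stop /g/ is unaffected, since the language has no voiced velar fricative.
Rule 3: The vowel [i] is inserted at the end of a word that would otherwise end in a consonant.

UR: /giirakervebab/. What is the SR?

gieraxervevabi

Rule 1 (pre-rhotic lowering): /i/ is a high vowel immediately before /r/, so it lowers to [e]. /giirakervebab/ → gierakervebab.
Rule 2 (intervocalic spirantization): /k/ is a stop between vowels /a/ and /e/, so it spirantizes to the fricative [x]. /b/ is a stop between vowels /e/ and /a/, so it spirantizes to the fricative [v]. /gierakervebab/ → gieraxervevab.
Rule 3 (final i-epenthesis): the form ends in the consonant /b/, so [i] is inserted word-finally. /gieraxervevab/ → gieraxervevabi.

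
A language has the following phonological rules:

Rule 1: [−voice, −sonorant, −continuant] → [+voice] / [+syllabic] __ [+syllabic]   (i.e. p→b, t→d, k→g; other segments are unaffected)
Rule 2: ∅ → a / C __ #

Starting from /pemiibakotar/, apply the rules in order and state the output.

pemiibagodara

Rule 1 (intervocalic voicing): /k/ is a voiceless stop between vowels /a/ and /o/, so it voices to [g]. /t/ is a voiceless stop between vowels /o/ and /a/, so it voices to [d]. /pemiibakotar/ → pemiibagodar.
Rule 2 (final a-epenthesis): the form ends in the consonant /r/, so [a] is inserted word-finally. /pemiibagodar/ → pemiibagodara.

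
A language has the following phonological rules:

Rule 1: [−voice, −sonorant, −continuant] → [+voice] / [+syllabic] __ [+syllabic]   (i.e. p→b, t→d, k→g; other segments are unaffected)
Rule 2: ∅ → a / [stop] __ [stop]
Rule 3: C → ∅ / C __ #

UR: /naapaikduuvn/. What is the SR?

Rule 1 (intervocalic voicing): /p/ is a voiceless stop between vowels /a/ and /a/, so it voices to [b]. /naapaikduuvn/ → naabaikduuvn.
Rule 2 (stop-cluster a-epenthesis): /k/ and /d/ form a stop–stop cluster, so [a] is inserted between them. /naabaikduuvn/ → naabaikaduuvn.
Rule 3 (final cluster simplification): /n/ is the second consonant of a word-final cluster /vn/, so it deletes. /naabaikaduuvn/ → naabaikaduuv.

naabaikaduuv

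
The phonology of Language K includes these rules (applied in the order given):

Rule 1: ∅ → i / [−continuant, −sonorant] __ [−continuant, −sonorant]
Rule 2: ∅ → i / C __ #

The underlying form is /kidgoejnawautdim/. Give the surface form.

kidigoejnawautidimi

Rule 1 (stop-cluster i-epenthesis): /d/ and /g/ form a stop–stop cluster, so [i] is inserted between them. /t/ and /d/ form a stop–stop cluster, so [i] is inserted between them. /kidgoejnawautdim/ → kidigoejnawautidim.
Rule 2 (final i-epenthesis): the form ends in the consonant /m/, so [i] is inserted word-finally. /kidigoejnawautidim/ → kidigoejnawautidimi.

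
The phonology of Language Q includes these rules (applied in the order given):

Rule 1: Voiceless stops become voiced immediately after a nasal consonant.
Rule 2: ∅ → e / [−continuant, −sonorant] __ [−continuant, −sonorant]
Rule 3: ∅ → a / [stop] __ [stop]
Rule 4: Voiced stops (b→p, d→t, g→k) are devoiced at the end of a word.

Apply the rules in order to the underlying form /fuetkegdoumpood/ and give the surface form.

Rule 1 (post-nasal voicing): /p/ is a voiceless stop immediately after the nasal /m/, so it voices to [b]. /fuetkegdoumpood/ → fuetkegdoumbood.
Rule 2 (stop-cluster e-epenthesis): /t/ and /k/ form a stop–stop cluster, so [e] is inserted between them. /g/ and /d/ form a stop–stop cluster, so [e] is inserted between them. /fuetkegdoumbood/ → fuetekegedoumbood.
Rule 3 (stop-cluster a-epenthesis): no segment meets the environment; /fuetekegedoumbood/ is unchanged.
Rule 4 (final devoicing): /d/ is a voiced stop in word-final position, so it devoices to [t]. /fuetekegedoumbood/ → fuetekegedoumboot.

fuetekegedoumboot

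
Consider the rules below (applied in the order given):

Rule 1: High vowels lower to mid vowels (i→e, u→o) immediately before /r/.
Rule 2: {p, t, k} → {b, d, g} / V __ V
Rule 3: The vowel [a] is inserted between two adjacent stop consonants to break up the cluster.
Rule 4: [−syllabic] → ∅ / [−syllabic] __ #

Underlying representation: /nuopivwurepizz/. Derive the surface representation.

nuobivworebiz

Rule 1 (pre-rhotic lowering): /u/ is a high vowel immediately before /r/, so it lowers to [o]. /nuopivwurepizz/ → nuopivworepizz.
Rule 2 (intervocalic voicing): /p/ is a voiceless stop between vowels /o/ and /i/, so it voices to [b]. /p/ is a voiceless stop between vowels /e/ and /i/, so it voices to [b]. /nuopivworepizz/ → nuobivworebizz.
Rule 3 (stop-cluster a-epenthesis): no segment meets the environment; /nuobivworebizz/ is unchanged.
Rule 4 (final cluster simplification): /z/ is the second consonant of a word-final cluster /zz/, so it deletes. /nuobivworebizz/ → nuobivworebiz.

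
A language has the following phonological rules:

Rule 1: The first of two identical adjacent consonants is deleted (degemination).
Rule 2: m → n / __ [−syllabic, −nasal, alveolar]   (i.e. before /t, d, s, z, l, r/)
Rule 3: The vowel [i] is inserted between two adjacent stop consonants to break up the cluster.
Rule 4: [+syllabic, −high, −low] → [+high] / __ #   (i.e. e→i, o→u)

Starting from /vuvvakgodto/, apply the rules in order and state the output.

Rule 1 (degemination): /vv/ is a geminate; the first /v/ deletes. /vuvvakgodto/ → vuvakgodto.
Rule 2 (nasal place assimilation): no segment meets the environment; /vuvakgodto/ is unchanged.
Rule 3 (stop-cluster i-epenthesis): /k/ and /g/ form a stop–stop cluster, so [i] is inserted between them. /d/ and /t/ form a stop–stop cluster, so [i] is inserted between them. /vuvakgodto/ → vuvakigodito.
Rule 4 (final vowel raising): /o/ is a mid vowel in word-final position, so it raises to [u]. /vuvakigodito/ → vuvakigoditu.

vuvakigoditu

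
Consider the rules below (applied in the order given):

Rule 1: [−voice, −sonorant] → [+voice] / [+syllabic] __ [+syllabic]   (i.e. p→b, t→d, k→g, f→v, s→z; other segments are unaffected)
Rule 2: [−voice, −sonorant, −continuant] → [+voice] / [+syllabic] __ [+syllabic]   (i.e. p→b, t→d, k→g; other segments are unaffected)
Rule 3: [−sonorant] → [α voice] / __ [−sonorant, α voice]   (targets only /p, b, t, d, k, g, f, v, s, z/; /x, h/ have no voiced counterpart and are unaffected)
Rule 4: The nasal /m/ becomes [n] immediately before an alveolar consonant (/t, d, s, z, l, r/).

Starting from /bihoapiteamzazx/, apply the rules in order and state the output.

bihoabideanzasx

Rule 1 (intervocalic voicing): /p/ is a voiceless obstruent between vowels /a/ and /i/, so it voices to [b]. /t/ is a voiceless obstruent between vowels /i/ and /e/, so it voices to [d]. /bihoapiteamzazx/ → bihoabideamzazx.
Rule 2 (intervocalic voicing): no segment meets the environment; /bihoabideamzazx/ is unchanged.
Rule 3 (regressive voicing assimilation): /z/ precedes the voiceless obstruent /x/, so it devoices to [s] by assimilation. /bihoabideamzazx/ → bihoabideamzasx.
Rule 4 (nasal place assimilation): /m/ precedes the alveolar consonant /z/, so it assimilates in place to [n]. /bihoabideamzasx/ → bihoabideanzasx.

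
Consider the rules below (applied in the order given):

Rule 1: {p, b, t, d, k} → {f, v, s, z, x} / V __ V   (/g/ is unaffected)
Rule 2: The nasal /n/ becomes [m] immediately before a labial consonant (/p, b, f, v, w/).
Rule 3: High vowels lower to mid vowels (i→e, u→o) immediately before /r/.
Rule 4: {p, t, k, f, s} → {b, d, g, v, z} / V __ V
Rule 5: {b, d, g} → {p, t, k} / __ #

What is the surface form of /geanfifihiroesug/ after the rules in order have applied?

Rule 1 (intervocalic spirantization): no segment meets the environment; /geanfifihiroesug/ is unchanged.
Rule 2 (nasal place assimilation): /n/ precedes the labial consonant /f/, so it assimilates in place to [m]. /geanfifihiroesug/ → geamfifihiroesug.
Rule 3 (pre-rhotic lowering): /i/ is a high vowel immediately before /r/, so it lowers to [e]. /geamfifihiroesug/ → geamfifiheroesug.
Rule 4 (intervocalic voicing): /f/ is a voiceless obstruent between vowels /i/ and /i/, so it voices to [v]. /s/ is a voiceless obstruent between vowels /e/ and /u/, so it voices to [z]. /geamfifiheroesug/ → geamfiviheroezug.
Rule 5 (final devoicing): /g/ is a voiced stop in word-final position, so it devoices to [k]. /geamfiviheroezug/ → geamfiviheroezuk.

geamfiviheroezuk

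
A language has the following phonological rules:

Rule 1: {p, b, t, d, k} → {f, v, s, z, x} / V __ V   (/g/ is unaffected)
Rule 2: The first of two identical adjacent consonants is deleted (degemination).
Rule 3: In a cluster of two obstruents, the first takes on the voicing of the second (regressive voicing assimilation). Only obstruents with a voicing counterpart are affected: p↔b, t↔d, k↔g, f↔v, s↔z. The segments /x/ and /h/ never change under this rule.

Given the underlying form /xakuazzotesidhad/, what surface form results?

Rule 1 (intervocalic spirantization): /k/ is a stop between vowels /a/ and /u/, so it spirantizes to the fricative [x]. /t/ is a stop between vowels /o/ and /e/, so it spirantizes to the fricative [s]. /xakuazzotesidhad/ → xaxuazzosesidhad.
Rule 2 (degemination): /zz/ is a geminate; the first /z/ deletes. /xaxuazzosesidhad/ → xaxuazosesidhad.
Rule 3 (regressive voicing assimilation): /d/ precedes the voiceless obstruent /h/, so it devoices to [t] by assimilation. /xaxuazosesidhad/ → xaxuazosesithad.

xaxuazosesithad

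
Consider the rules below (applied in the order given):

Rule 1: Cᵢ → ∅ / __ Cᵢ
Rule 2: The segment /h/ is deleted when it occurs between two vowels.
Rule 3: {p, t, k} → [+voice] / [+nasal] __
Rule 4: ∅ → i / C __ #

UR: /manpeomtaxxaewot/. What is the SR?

Rule 1 (degemination): /xx/ is a geminate; the first /x/ deletes. /manpeomtaxxaewot/ → manpeomtaxaewot.
Rule 2 (intervocalic h-deletion): no segment meets the environment; /manpeomtaxaewot/ is unchanged.
Rule 3 (post-nasal voicing): /p/ is a voiceless stop immediately after the nasal /n/, so it voices to [b]. /t/ is a voiceless stop immediately after the nasal /m/, so it voices to [d]. /manpeomtaxaewot/ → manbeomdaxaewot.
Rule 4 (final i-epenthesis): the form ends in the consonant /t/, so [i] is inserted word-finally. /manbeomdaxaewot/ → manbeomdaxaewoti.

manbeomdaxaewoti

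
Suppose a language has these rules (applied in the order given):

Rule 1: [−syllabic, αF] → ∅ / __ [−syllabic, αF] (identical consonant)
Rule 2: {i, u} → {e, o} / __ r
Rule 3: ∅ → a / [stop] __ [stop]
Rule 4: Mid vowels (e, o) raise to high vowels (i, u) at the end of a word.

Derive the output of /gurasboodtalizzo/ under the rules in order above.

gorasboodatalizu

Rule 1 (degemination): /zz/ is a geminate; the first /z/ deletes. /gurasboodtalizzo/ → gurasboodtalizo.
Rule 2 (pre-rhotic lowering): /u/ is a high vowel immediately before /r/, so it lowers to [o]. /gurasboodtalizo/ → gorasboodtalizo.
Rule 3 (stop-cluster a-epenthesis): /d/ and /t/ form a stop–stop cluster, so [a] is inserted between them. /gorasboodtalizo/ → gorasboodatalizo.
Rule 4 (final vowel raising): /o/ is a mid vowel in word-final position, so it raises to [u]. /gorasboodatalizo/ → gorasboodatalizu.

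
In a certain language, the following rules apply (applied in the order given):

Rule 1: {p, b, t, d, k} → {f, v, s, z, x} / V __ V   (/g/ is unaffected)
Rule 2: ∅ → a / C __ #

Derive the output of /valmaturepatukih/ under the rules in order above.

valmasurefasuxiha

Rule 1 (intervocalic spirantization): /t/ is a stop between vowels /a/ and /u/, so it spirantizes to the fricative [s]. /p/ is a stop between vowels /e/ and /a/, so it spirantizes to the fricative [f]. /t/ is a stop between vowels /a/ and /u/, so it spirantizes to the fricative [s]. /k/ is a stop between vowels /u/ and /i/, so it spirantizes to the fricative [x]. /valmaturepatukih/ → valmasurefasuxih.
Rule 2 (final a-epenthesis): the form ends in the consonant /h/, so [a] is inserted word-finally. /valmasurefasuxih/ → valmasurefasuxiha.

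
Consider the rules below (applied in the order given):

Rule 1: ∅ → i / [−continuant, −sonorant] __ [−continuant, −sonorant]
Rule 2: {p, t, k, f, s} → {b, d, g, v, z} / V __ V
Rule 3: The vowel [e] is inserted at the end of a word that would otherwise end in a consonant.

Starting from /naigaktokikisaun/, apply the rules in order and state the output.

Rule 1 (stop-cluster i-epenthesis): /k/ and /t/ form a stop–stop cluster, so [i] is inserted between them. /naigaktokikisaun/ → naigakitokikisaun.
Rule 2 (intervocalic voicing): /k/ is a voiceless obstruent between vowels /a/ and /i/, so it voices to [g]. /t/ is a voiceless obstruent between vowels /i/ and /o/, so it voices to [d]. /k/ is a voiceless obstruent between vowels /o/ and /i/, so it voices to [g]. /k/ is a voiceless obstruent between vowels /i/ and /i/, so it voices to [g]. /s/ is a voiceless obstruent between vowels /i/ and /a/, so it voices to [z]. /naigakitokikisaun/ → naigagidogigizaun.
Rule 3 (final e-epenthesis): the form ends in the consonant /n/, so [e] is inserted word-finally. /naigagidogigizaun/ → naigagidogigizaune.

naigagidogigizaune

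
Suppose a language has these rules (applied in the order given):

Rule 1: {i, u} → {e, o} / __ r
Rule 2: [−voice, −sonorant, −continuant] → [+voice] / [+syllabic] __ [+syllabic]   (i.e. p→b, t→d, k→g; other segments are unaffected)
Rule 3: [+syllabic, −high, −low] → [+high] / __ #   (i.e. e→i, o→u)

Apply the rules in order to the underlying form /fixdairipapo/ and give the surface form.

fixdaeribabu

Rule 1 (pre-rhotic lowering): /i/ is a high vowel immediately before /r/, so it lowers to [e]. /fixdairipapo/ → fixdaeripapo.
Rule 2 (intervocalic voicing): /p/ is a voiceless stop between vowels /i/ and /a/, so it voices to [b]. /p/ is a voiceless stop between vowels /a/ and /o/, so it voices to [b]. /fixdaeripapo/ → fixdaeribabo.
Rule 3 (final vowel raising): /o/ is a mid vowel in word-final position, so it raises to [u]. /fixdaeribabo/ → fixdaeribabu.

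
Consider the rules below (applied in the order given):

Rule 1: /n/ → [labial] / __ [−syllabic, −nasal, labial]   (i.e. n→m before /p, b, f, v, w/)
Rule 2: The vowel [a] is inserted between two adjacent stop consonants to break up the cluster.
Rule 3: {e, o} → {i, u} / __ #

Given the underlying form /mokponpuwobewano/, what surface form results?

Rule 1 (nasal place assimilation): /n/ precedes the labial consonant /p/, so it assimilates in place to [m]. /mokponpuwobewano/ → mokpompuwobewano.
Rule 2 (stop-cluster a-epenthesis): /k/ and /p/ form a stop–stop cluster, so [a] is inserted between them. /mokpompuwobewano/ → mokapompuwobewano.
Rule 3 (final vowel raising): /o/ is a mid vowel in word-final position, so it raises to [u]. /mokapompuwobewano/ → mokapompuwobewanu.

mokapompuwobewanu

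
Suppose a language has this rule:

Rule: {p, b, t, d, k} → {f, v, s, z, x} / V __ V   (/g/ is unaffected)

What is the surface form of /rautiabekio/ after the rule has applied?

/t/ is a stop between vowels /u/ and /i/, so it spirantizes to the fricative [s].
/b/ is a stop between vowels /a/ and /e/, so it spirantizes to the fricative [v].
/k/ is a stop between vowels /e/ and /i/, so it spirantizes to the fricative [x].
Surface form: [rausiavexio].

rausiavexio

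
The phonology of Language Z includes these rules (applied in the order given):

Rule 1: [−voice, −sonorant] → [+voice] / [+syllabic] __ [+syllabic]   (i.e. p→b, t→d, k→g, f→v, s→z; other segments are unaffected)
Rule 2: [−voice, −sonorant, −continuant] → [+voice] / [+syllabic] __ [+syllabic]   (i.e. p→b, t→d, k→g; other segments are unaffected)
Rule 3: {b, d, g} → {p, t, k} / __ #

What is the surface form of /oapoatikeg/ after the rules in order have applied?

Rule 1 (intervocalic voicing): /p/ is a voiceless obstruent between vowels /a/ and /o/, so it voices to [b]. /t/ is a voiceless obstruent between vowels /a/ and /i/, so it voices to [d]. /k/ is a voiceless obstruent between vowels /i/ and /e/, so it voices to [g]. /oapoatikeg/ → oaboadigeg.
Rule 2 (intervocalic voicing): no segment meets the environment; /oaboadigeg/ is unchanged.
Rule 3 (final devoicing): /g/ is a voiced stop in word-final position, so it devoices to [k]. /oaboadigeg/ → oaboadigek.

oaboadigek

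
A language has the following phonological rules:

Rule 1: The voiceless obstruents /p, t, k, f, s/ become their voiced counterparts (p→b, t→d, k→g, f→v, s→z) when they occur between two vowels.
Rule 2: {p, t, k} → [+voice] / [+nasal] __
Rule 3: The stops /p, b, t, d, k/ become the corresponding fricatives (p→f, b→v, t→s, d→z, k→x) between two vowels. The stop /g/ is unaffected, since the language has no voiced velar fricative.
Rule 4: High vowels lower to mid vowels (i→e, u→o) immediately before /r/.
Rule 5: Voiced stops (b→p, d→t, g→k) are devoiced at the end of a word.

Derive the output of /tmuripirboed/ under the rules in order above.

Rule 1 (intervocalic voicing): /p/ is a voiceless obstruent between vowels /i/ and /i/, so it voices to [b]. /tmuripirboed/ → tmuribirboed.
Rule 2 (post-nasal voicing): no segment meets the environment; /tmuribirboed/ is unchanged.
Rule 3 (intervocalic spirantization): /b/ is a stop between vowels /i/ and /i/, so it spirantizes to the fricative [v]. /tmuribirboed/ → tmurivirboed.
Rule 4 (pre-rhotic lowering): /u/ is a high vowel immediately before /r/, so it lowers to [o]. /i/ is a high vowel immediately before /r/, so it lowers to [e]. /tmurivirboed/ → tmoriverboed.
Rule 5 (final devoicing): /d/ is a voiced stop in word-final position, so it devoices to [t]. /tmoriverboed/ → tmoriverboet.

tmoriverboet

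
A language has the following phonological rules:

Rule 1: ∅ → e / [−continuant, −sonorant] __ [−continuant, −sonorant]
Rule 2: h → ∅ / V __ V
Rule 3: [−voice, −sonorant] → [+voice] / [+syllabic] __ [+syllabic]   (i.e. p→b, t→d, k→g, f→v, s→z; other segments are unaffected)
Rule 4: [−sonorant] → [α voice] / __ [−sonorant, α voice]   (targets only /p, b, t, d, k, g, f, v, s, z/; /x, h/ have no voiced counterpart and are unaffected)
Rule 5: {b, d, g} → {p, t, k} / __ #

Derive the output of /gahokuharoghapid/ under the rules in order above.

Rule 1 (stop-cluster e-epenthesis): no segment meets the environment; /gahokuharoghapid/ is unchanged.
Rule 2 (intervocalic h-deletion): /h/ occurs between vowels /a/ and /o/, so it deletes. /h/ occurs between vowels /u/ and /a/, so it deletes. /gahokuharoghapid/ → gaokuaroghapid.
Rule 3 (intervocalic voicing): /k/ is a voiceless obstruent between vowels /o/ and /u/, so it voices to [g]. /p/ is a voiceless obstruent between vowels /a/ and /i/, so it voices to [b]. /gaokuaroghapid/ → gaoguaroghabid.
Rule 4 (regressive voicing assimilation): /g/ precedes the voiceless obstruent /h/, so it devoices to [k] by assimilation. /gaoguaroghabid/ → gaoguarokhabid.
Rule 5 (final devoicing): /d/ is a voiced stop in word-final position, so it devoices to [t]. /gaoguarokhabid/ → gaoguarokhabit.

gaoguarokhabit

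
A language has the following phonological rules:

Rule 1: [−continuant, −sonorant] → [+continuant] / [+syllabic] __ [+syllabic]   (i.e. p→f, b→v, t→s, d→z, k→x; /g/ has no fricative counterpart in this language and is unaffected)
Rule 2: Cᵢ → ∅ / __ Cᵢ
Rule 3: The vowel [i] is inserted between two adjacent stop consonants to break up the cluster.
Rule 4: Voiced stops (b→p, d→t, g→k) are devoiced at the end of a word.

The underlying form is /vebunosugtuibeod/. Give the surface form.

vevunosugituiveot

Rule 1 (intervocalic spirantization): /b/ is a stop between vowels /e/ and /u/, so it spirantizes to the fricative [v]. /b/ is a stop between vowels /i/ and /e/, so it spirantizes to the fricative [v]. /vebunosugtuibeod/ → vevunosugtuiveod.
Rule 2 (degemination): no segment meets the environment; /vevunosugtuiveod/ is unchanged.
Rule 3 (stop-cluster i-epenthesis): /g/ and /t/ form a stop–stop cluster, so [i] is inserted between them. /vevunosugtuiveod/ → vevunosugituiveod.
Rule 4 (final devoicing): /d/ is a voiced stop in word-final position, so it devoices to [t]. /vevunosugituiveod/ → vevunosugituiveot.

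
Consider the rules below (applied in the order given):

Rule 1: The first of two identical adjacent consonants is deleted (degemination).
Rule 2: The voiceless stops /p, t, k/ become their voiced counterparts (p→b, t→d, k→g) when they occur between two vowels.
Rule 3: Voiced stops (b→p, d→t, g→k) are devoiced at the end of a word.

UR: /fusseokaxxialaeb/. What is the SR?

Rule 1 (degemination): /ss/ is a geminate; the first /s/ deletes. /xx/ is a geminate; the first /x/ deletes. /fusseokaxxialaeb/ → fuseokaxialaeb.
Rule 2 (intervocalic voicing): /k/ is a voiceless stop between vowels /o/ and /a/, so it voices to [g]. /fuseokaxialaeb/ → fuseogaxialaeb.
Rule 3 (final devoicing): /b/ is a voiced stop in word-final position, so it devoices to [p]. /fuseogaxialaeb/ → fuseogaxialaep.

fuseogaxialaep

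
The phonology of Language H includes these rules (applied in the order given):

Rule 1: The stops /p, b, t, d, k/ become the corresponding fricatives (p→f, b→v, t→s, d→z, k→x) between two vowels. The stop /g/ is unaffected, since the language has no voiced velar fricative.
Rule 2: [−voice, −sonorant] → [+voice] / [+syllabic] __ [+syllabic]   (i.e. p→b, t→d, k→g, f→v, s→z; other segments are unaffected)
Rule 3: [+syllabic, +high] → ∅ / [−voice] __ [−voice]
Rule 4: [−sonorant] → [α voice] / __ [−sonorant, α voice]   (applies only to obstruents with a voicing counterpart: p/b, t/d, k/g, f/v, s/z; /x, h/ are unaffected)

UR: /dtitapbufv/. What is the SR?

ttizabbuvv

Rule 1 (intervocalic spirantization): /t/ is a stop between vowels /i/ and /a/, so it spirantizes to the fricative [s]. /dtitapbufv/ → dtisapbufv.
Rule 2 (intervocalic voicing): /s/ is a voiceless obstruent between vowels /i/ and /a/, so it voices to [z]. /dtisapbufv/ → dtizapbufv.
Rule 3 (high vowel syncope): no segment meets the environment; /dtizapbufv/ is unchanged.
Rule 4 (regressive voicing assimilation): /d/ precedes the voiceless obstruent /t/, so it devoices to [t] by assimilation. /p/ precedes the voiced obstruent /b/, so it voices to [b] by assimilation. /f/ precedes the voiced obstruent /v/, so it voices to [v] by assimilation. /dtizapbufv/ → ttizabbuvv.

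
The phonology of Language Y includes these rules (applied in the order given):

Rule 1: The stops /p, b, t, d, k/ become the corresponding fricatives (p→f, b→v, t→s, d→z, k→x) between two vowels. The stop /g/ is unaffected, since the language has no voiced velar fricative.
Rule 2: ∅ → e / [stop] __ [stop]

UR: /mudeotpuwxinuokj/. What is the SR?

Rule 1 (intervocalic spirantization): /d/ is a stop between vowels /u/ and /e/, so it spirantizes to the fricative [z]. /mudeotpuwxinuokj/ → muzeotpuwxinuokj.
Rule 2 (stop-cluster e-epenthesis): /t/ and /p/ form a stop–stop cluster, so [e] is inserted between them. /muzeotpuwxinuokj/ → muzeotepuwxinuokj.

muzeotepuwxinuokj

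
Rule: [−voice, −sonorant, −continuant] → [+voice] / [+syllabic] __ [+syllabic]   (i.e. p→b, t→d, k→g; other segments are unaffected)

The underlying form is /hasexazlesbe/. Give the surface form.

hasexazlesbe

No segment of /hasexazlesbe/ meets the structural description of the rule, so the form surfaces unchanged.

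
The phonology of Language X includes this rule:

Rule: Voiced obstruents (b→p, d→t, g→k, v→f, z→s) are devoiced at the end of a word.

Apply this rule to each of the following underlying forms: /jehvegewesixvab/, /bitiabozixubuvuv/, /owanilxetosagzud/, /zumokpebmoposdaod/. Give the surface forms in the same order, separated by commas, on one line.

jehvegewesixvap, bitiabozixubuvuf, owanilxetosagzut, zumokpebmoposdaot

/jehvegewesixvab/: /b/ is a voiced obstruent in word-final position, so it devoices to [p]. → [jehvegewesixvap].
/bitiabozixubuvuv/: /v/ is a voiced obstruent in word-final position, so it devoices to [f]. → [bitiabozixubuvuf].
/owanilxetosagzud/: /d/ is a voiced obstruent in word-final position, so it devoices to [t]. → [owanilxetosagzut].
/zumokpebmoposdaod/: /d/ is a voiced obstruent in word-final position, so it devoices to [t]. → [zumokpebmoposdaot].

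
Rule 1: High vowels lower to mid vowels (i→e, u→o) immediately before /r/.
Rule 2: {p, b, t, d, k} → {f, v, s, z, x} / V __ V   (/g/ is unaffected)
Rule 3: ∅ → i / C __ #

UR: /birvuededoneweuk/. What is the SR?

bervuezezoneweuki

Rule 1 (pre-rhotic lowering): /i/ is a high vowel immediately before /r/, so it lowers to [e]. /birvuededoneweuk/ → bervuededoneweuk.
Rule 2 (intervocalic spirantization): /d/ is a stop between vowels /e/ and /e/, so it spirantizes to the fricative [z]. /d/ is a stop between vowels /e/ and /o/, so it spirantizes to the fricative [z]. /bervuededoneweuk/ → bervuezezoneweuk.
Rule 3 (final i-epenthesis): the form ends in the consonant /k/, so [i] is inserted word-finally. /bervuezezoneweuk/ → bervuezezoneweuki.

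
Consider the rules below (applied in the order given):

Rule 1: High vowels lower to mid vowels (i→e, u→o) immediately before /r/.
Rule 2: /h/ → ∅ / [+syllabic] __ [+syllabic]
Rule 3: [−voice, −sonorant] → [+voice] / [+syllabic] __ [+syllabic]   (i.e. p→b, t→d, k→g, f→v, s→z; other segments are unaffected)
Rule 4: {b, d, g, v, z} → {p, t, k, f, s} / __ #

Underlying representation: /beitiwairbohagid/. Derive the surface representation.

beidiwaerboagit

Rule 1 (pre-rhotic lowering): /i/ is a high vowel immediately before /r/, so it lowers to [e]. /beitiwairbohagid/ → beitiwaerbohagid.
Rule 2 (intervocalic h-deletion): /h/ occurs between vowels /o/ and /a/, so it deletes. /beitiwaerbohagid/ → beitiwaerboagid.
Rule 3 (intervocalic voicing): /t/ is a voiceless obstruent between vowels /i/ and /i/, so it voices to [d]. /beitiwaerboagid/ → beidiwaerboagid.
Rule 4 (final devoicing): /d/ is a voiced obstruent in word-final position, so it devoices to [t]. /beidiwaerboagid/ → beidiwaerboagit.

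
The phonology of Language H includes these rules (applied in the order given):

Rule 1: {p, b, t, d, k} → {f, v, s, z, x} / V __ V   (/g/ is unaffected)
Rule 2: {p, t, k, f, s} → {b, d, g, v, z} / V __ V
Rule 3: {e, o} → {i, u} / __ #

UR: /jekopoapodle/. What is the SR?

jexovoavodli

Rule 1 (intervocalic spirantization): /k/ is a stop between vowels /e/ and /o/, so it spirantizes to the fricative [x]. /p/ is a stop between vowels /o/ and /o/, so it spirantizes to the fricative [f]. /p/ is a stop between vowels /a/ and /o/, so it spirantizes to the fricative [f]. /jekopoapodle/ → jexofoafodle.
Rule 2 (intervocalic voicing): /f/ is a voiceless obstruent between vowels /o/ and /o/, so it voices to [v]. /f/ is a voiceless obstruent between vowels /a/ and /o/, so it voices to [v]. /jexofoafodle/ → jexovoavodle.
Rule 3 (final vowel raising): /e/ is a mid vowel in word-final position, so it raises to [i]. /jexovoavodle/ → jexovoavodli.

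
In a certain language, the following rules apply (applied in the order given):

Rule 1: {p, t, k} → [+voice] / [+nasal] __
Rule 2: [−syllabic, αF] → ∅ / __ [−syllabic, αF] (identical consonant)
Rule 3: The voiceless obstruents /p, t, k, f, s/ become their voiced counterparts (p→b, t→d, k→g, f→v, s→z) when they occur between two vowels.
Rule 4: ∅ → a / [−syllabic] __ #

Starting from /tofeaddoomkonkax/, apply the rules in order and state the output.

Rule 1 (post-nasal voicing): /k/ is a voiceless stop immediately after the nasal /m/, so it voices to [g]. /k/ is a voiceless stop immediately after the nasal /n/, so it voices to [g]. /tofeaddoomkonkax/ → tofeaddoomgongax.
Rule 2 (degemination): /dd/ is a geminate; the first /d/ deletes. /tofeaddoomgongax/ → tofeadoomgongax.
Rule 3 (intervocalic voicing): /f/ is a voiceless obstruent between vowels /o/ and /e/, so it voices to [v]. /tofeadoomgongax/ → toveadoomgongax.
Rule 4 (final a-epenthesis): the form ends in the consonant /x/, so [a] is inserted word-finally. /toveadoomgongax/ → toveadoomgongaxa.

toveadoomgongaxa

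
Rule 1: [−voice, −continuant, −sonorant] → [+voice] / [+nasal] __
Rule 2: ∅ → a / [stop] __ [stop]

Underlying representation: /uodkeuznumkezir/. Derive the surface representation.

Rule 1 (post-nasal voicing): /k/ is a voiceless stop immediately after the nasal /m/, so it voices to [g]. /uodkeuznumkezir/ → uodkeuznumgezir.
Rule 2 (stop-cluster a-epenthesis): /d/ and /k/ form a stop–stop cluster, so [a] is inserted between them. /uodkeuznumgezir/ → uodakeuznumgezir.

uodakeuznumgezir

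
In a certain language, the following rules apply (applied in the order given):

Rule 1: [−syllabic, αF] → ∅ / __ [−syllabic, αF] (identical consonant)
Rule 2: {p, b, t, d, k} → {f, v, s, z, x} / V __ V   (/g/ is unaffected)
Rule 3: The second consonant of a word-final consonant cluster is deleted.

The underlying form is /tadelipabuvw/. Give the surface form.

Rule 1 (degemination): no segment meets the environment; /tadelipabuvw/ is unchanged.
Rule 2 (intervocalic spirantization): /d/ is a stop between vowels /a/ and /e/, so it spirantizes to the fricative [z]. /p/ is a stop between vowels /i/ and /a/, so it spirantizes to the fricative [f]. /b/ is a stop between vowels /a/ and /u/, so it spirantizes to the fricative [v]. /tadelipabuvw/ → tazelifavuvw.
Rule 3 (final cluster simplification): /w/ is the second consonant of a word-final cluster /vw/, so it deletes. /tazelifavuvw/ → tazelifavuv.

tazelifavuv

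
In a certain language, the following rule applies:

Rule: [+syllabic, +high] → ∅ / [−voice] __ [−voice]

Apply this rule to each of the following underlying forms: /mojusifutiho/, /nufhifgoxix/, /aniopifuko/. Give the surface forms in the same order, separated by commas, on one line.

/mojusifutiho/: /i/ is a high vowel flanked by voiceless consonants /s/ and /f/, so it deletes. /u/ is a high vowel flanked by voiceless consonants /f/ and /t/, so it deletes. /i/ is a high vowel flanked by voiceless consonants /t/ and /h/, so it deletes. → [mojusftho].
/nufhifgoxix/: /i/ is a high vowel flanked by voiceless consonants /h/ and /f/, so it deletes. /i/ is a high vowel flanked by voiceless consonants /x/ and /x/, so it deletes. → [nufhfgoxx].
/aniopifuko/: /i/ is a high vowel flanked by voiceless consonants /p/ and /f/, so it deletes. /u/ is a high vowel flanked by voiceless consonants /f/ and /k/, so it deletes. → [aniopfko].

mojusftho, nufhfgoxx, aniopfko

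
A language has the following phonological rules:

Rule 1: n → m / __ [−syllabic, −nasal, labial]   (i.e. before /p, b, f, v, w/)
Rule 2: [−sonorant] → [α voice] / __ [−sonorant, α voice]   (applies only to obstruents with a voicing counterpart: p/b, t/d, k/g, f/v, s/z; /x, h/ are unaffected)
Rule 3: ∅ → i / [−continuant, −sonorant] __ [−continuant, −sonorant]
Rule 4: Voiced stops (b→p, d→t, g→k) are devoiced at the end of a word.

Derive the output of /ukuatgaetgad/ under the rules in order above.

ukuadigaedigat

Rule 1 (nasal place assimilation): no segment meets the environment; /ukuatgaetgad/ is unchanged.
Rule 2 (regressive voicing assimilation): /t/ precedes the voiced obstruent /g/, so it voices to [d] by assimilation. /t/ precedes the voiced obstruent /g/, so it voices to [d] by assimilation. /ukuatgaetgad/ → ukuadgaedgad.
Rule 3 (stop-cluster i-epenthesis): /d/ and /g/ form a stop–stop cluster, so [i] is inserted between them. /d/ and /g/ form a stop–stop cluster, so [i] is inserted between them. /ukuadgaedgad/ → ukuadigaedigad.
Rule 4 (final devoicing): /d/ is a voiced stop in word-final position, so it devoices to [t]. /ukuadigaedigad/ → ukuadigaedigat.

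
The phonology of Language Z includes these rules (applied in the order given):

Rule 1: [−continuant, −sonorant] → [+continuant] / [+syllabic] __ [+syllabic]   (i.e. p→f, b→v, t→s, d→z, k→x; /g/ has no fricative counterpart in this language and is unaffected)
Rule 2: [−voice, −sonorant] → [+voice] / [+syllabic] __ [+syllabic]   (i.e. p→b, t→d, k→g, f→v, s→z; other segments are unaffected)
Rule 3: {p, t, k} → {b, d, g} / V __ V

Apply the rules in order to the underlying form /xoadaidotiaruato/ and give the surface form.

xoazaizoziaruazo

Rule 1 (intervocalic spirantization): /d/ is a stop between vowels /a/ and /a/, so it spirantizes to the fricative [z]. /d/ is a stop between vowels /i/ and /o/, so it spirantizes to the fricative [z]. /t/ is a stop between vowels /o/ and /i/, so it spirantizes to the fricative [s]. /t/ is a stop between vowels /a/ and /o/, so it spirantizes to the fricative [s]. /xoadaidotiaruato/ → xoazaizosiaruaso.
Rule 2 (intervocalic voicing): /s/ is a voiceless obstruent between vowels /o/ and /i/, so it voices to [z]. /s/ is a voiceless obstruent between vowels /a/ and /o/, so it voices to [z]. /xoazaizosiaruaso/ → xoazaizoziaruazo.
Rule 3 (intervocalic voicing): no segment meets the environment; /xoazaizoziaruazo/ is unchanged.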